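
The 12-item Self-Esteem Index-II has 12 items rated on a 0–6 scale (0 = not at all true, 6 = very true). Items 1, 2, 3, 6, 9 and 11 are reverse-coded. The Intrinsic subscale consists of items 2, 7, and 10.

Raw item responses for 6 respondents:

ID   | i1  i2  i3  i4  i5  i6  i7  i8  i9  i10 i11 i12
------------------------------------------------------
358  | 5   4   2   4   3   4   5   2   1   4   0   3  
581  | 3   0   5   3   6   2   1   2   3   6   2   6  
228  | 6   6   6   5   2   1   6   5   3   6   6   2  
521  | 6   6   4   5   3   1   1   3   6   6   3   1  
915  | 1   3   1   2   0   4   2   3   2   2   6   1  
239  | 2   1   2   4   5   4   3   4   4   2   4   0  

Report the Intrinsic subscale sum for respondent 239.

10

Respondent 239 raw: 2, 1, 2, 4, 5, 4, 3, 4, 4, 2, 4, 0.
Intrinsic items: 2, 7, 10.
Reverse-coded (reverse-coded value = 6 − response):
  item 2: 6 − 1 = 5
  item 7: 3
  item 10: 2
Sum = 5 + 3 + 2 = 10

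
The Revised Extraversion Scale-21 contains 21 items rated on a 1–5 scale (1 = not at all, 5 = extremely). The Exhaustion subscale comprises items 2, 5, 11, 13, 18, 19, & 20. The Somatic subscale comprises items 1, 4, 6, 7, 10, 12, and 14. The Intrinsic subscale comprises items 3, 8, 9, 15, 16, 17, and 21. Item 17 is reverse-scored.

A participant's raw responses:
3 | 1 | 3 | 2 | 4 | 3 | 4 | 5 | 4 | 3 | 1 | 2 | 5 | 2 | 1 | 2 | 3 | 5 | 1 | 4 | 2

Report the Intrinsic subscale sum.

20

Intrinsic items: 3, 8, 9, 15, 16, 17, 21.
Of these, item 17 is reverse-scored; reverse-coded value = 6 − response.
  item 3: 3
  item 8: 5
  item 9: 4
  item 15: 1
  item 16: 2
  item 17: 6 − 3 = 3
  item 21: 2
Sum = 3 + 5 + 4 + 1 + 2 + 3 + 2 = 20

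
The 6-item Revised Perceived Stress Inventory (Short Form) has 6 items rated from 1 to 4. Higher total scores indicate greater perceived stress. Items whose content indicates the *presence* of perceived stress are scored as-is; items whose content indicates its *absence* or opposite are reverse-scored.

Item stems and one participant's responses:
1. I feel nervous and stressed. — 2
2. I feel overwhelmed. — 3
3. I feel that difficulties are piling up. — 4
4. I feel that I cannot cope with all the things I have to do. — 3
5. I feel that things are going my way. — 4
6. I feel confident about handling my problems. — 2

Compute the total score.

16

Items 5, 6 describe the absence/opposite of perceived stress → reverse-score.
on a 1–4 scale, reversed = 5 − raw.
  item 1: 2
  item 2: 3
  item 3: 4
  item 4: 3
  item 5: 5 − 4 = 1
  item 6: 5 − 2 = 3
Total = 2 + 3 + 4 + 3 + 1 + 3 = 16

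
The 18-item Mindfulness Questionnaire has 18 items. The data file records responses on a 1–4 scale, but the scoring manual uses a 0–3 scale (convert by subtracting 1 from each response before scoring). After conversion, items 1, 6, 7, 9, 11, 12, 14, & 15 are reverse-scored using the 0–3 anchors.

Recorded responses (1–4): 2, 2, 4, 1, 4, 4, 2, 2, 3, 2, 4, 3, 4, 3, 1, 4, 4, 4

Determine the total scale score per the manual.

Convert to 0–3: 1, 1, 3, 0, 3, 3, 1, 1, 2, 1, 3, 2, 3, 2, 0, 3, 3, 3
Reverse-coded (reversed = (0+3) − raw = 3 − raw):
  item 1: 3 − 1 = 2
  item 6: 3 − 3 = 0
  item 7: 3 − 1 = 2
  item 9: 3 − 2 = 1
  item 11: 3 − 3 = 0
  item 12: 3 − 2 = 1
  item 14: 3 − 2 = 1
  item 15: 3 − 0 = 3
Scored: 2, 1, 3, 0, 3, 0, 2, 1, 1, 1, 0, 1, 3, 1, 3, 3, 3, 3
Total = 31

31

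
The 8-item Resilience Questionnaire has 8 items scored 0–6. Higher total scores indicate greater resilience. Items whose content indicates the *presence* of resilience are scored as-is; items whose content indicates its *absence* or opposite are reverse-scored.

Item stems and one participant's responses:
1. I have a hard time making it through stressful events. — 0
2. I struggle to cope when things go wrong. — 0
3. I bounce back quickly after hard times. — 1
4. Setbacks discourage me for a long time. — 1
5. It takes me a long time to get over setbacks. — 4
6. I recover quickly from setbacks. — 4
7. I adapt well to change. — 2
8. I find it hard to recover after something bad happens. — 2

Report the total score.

30

Items 1, 2, 4, 5, 8 describe the absence/opposite of resilience → reverse-score.
reversed = (0+6) − raw = 6 − raw.
  item 1: 6 − 0 = 6
  item 2: 6 − 0 = 6
  item 3: 1
  item 4: 6 − 1 = 5
  item 5: 6 − 4 = 2
  item 6: 4
  item 7: 2
  item 8: 6 − 2 = 4
Total = 6 + 6 + 1 + 5 + 2 + 4 + 2 + 4 = 30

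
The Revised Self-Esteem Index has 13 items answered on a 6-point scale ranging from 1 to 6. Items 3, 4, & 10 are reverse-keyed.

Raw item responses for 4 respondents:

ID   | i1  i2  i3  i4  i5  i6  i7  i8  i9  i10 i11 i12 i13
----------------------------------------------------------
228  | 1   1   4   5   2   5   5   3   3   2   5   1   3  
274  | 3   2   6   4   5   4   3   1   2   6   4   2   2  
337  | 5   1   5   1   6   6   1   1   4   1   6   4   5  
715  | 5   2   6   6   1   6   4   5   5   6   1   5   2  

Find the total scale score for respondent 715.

Respondent 715 raw: 5, 2, 6, 6, 1, 6, 4, 5, 5, 6, 1, 5, 2.
Reverse-coded (reversed = (1+6) − raw = 7 − raw):
  item 1: 5
  item 2: 2
  item 3: 7 − 6 = 1
  item 4: 7 − 6 = 1
  item 5: 1
  item 6: 6
  item 7: 4
  item 8: 5
  item 9: 5
  item 10: 7 − 6 = 1
  item 11: 1
  item 12: 5
  item 13: 2
Sum = 5 + 2 + 1 + 1 + 1 + 6 + 4 + 5 + 5 + 1 + 1 + 5 + 2 = 39

39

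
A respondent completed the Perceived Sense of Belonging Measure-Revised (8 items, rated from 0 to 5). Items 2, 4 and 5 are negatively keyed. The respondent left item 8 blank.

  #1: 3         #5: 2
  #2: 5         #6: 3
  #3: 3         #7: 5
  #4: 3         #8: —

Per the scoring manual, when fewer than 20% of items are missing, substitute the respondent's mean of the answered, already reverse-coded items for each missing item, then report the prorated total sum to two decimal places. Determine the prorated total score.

21.71

Reverse-coded (reversed = (0+5) − raw = 5 − raw):
  item 2: 5 − 5 = 0
  item 4: 5 − 3 = 2
  item 5: 5 − 2 = 3
Completed scored items (7 of 8): 3, 0, 3, 2, 3, 3, 5; sum = 19.
Person mean = 19 / 7 ≈ 2.7143
Prorated total = (19 / 7) × 8 = 21.71 (to 2 dp)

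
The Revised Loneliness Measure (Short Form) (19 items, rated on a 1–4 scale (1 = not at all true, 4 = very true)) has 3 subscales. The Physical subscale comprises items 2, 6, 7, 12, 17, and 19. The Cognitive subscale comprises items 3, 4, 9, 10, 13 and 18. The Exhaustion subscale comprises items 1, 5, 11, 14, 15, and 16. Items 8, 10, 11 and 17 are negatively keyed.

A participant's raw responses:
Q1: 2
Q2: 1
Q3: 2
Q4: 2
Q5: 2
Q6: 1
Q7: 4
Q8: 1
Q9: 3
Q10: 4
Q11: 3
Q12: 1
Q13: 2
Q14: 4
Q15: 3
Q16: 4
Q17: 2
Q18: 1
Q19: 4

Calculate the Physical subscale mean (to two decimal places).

2.33

Physical items: 2, 6, 7, 12, 17, 19.
Of these, item 17 is negatively keyed; on a 1–4 scale, reversed = 5 − raw.
  item 2: 1
  item 6: 1
  item 7: 4
  item 12: 1
  item 17: 5 − 2 = 3
  item 19: 4
Sum = 1 + 1 + 4 + 1 + 3 + 4 = 14
Mean = 14 / 6 = 2.33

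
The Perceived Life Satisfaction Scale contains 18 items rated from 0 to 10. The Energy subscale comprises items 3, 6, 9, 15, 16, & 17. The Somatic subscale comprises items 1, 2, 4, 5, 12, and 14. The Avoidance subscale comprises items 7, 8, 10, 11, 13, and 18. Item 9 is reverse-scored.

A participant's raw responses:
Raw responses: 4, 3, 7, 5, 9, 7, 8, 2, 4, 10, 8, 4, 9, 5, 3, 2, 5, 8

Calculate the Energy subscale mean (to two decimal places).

Energy items: 3, 6, 9, 15, 16, 17.
Of these, item 9 is reverse-scored; on a 0–10 scale, reversed = 10 − raw.
  item 3: 7
  item 6: 7
  item 9: 10 − 4 = 6
  item 15: 3
  item 16: 2
  item 17: 5
Sum = 7 + 7 + 6 + 3 + 2 + 5 = 30
Mean = 30 / 6 = 5.00

5.00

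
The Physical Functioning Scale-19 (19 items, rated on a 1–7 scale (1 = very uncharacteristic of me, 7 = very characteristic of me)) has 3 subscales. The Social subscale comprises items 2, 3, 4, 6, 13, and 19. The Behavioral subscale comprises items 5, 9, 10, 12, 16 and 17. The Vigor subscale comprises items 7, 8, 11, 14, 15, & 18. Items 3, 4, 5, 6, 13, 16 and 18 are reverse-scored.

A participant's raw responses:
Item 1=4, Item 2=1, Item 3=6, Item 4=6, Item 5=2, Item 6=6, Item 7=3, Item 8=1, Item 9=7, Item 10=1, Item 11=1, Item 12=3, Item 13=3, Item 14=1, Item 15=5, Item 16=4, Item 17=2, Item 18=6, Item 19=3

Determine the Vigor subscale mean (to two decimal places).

Vigor items: 7, 8, 11, 14, 15, 18.
Of these, item 18 is reverse-scored; reverse-coded value = 8 − response.
  item 7: 3
  item 8: 1
  item 11: 1
  item 14: 1
  item 15: 5
  item 18: 8 − 6 = 2
Sum = 3 + 1 + 1 + 1 + 5 + 2 = 13
Mean = 13 / 6 = 2.17

2.17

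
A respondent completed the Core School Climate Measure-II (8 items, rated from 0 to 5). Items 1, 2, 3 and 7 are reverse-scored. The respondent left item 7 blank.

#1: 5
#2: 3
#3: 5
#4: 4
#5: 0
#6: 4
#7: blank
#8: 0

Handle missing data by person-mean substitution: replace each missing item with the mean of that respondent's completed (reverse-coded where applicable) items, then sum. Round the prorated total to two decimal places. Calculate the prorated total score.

Reverse-coded (reverse-coded value = 5 − response):
  item 1: 5 − 5 = 0
  item 2: 5 − 3 = 2
  item 3: 5 − 5 = 0
Completed scored items (7 of 8): 0, 2, 0, 4, 0, 4, 0; sum = 10.
Person mean = 10 / 7 ≈ 1.4286
Prorated total = (10 / 7) × 8 = 11.43 (to 2 dp)

11.43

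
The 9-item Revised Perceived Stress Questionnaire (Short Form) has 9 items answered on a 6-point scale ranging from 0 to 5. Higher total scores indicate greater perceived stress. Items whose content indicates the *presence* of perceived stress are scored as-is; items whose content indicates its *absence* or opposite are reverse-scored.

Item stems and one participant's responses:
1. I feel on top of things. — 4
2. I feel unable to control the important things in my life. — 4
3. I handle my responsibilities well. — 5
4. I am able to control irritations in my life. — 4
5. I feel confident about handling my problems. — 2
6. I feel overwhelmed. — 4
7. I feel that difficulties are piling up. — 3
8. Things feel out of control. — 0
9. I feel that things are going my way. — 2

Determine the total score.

Items 1, 3, 4, 5, 9 describe the absence/opposite of perceived stress → reverse-score.
on a 0–5 scale, reversed = 5 − raw.
  item 1: 5 − 4 = 1
  item 2: 4
  item 3: 5 − 5 = 0
  item 4: 5 − 4 = 1
  item 5: 5 − 2 = 3
  item 6: 4
  item 7: 3
  item 8: 0
  item 9: 5 − 2 = 3
Total = 1 + 4 + 0 + 1 + 3 + 4 + 3 + 0 + 3 = 19

19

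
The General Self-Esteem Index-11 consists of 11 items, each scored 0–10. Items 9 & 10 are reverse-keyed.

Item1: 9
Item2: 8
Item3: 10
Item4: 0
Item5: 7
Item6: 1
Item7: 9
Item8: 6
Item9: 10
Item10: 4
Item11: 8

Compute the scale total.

64

Reverse-keyed items use 10 − raw:
  item 9: 10 − 10 = 0
  item 10: 10 − 4 = 6
Scored responses: 9, 8, 10, 0, 7, 1, 9, 6, 0, 6, 8
Total = 9 + 8 + 10 + 0 + 7 + 1 + 9 + 6 + 0 + 6 + 8 = 64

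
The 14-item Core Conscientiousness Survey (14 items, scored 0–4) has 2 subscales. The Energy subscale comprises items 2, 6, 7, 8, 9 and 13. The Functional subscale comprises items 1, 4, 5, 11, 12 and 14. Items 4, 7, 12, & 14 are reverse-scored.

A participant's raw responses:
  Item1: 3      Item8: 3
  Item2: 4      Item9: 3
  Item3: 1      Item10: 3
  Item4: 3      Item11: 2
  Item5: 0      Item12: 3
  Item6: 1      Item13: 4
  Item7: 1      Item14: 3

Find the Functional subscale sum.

8

Functional items: 1, 4, 5, 11, 12, 14.
Of these, items 4, 12 and 14 are reverse-scored; reverse-coded value = 4 − response.
  item 1: 3
  item 4: 4 − 3 = 1
  item 5: 0
  item 11: 2
  item 12: 4 − 3 = 1
  item 14: 4 − 3 = 1
Sum = 3 + 1 + 0 + 2 + 1 + 1 = 8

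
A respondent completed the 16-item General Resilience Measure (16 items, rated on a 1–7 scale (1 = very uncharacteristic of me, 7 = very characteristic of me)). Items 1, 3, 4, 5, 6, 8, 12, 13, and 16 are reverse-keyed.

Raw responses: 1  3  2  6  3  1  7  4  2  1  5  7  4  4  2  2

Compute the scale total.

Reverse-keyed items use 8 − raw:
  item 1: 8 − 1 = 7
  item 3: 8 − 2 = 6
  item 4: 8 − 6 = 2
  item 5: 8 − 3 = 5
  item 6: 8 − 1 = 7
  item 8: 8 − 4 = 4
  item 12: 8 − 7 = 1
  item 13: 8 − 4 = 4
  item 16: 8 − 2 = 6
Scored items: 7, 3, 6, 2, 5, 7, 7, 4, 2, 1, 5, 1, 4, 4, 2, 6
Total = 7 + 3 + 6 + 2 + 5 + 7 + 7 + 4 + 2 + 1 + 5 + 1 + 4 + 4 + 2 + 6 = 66

66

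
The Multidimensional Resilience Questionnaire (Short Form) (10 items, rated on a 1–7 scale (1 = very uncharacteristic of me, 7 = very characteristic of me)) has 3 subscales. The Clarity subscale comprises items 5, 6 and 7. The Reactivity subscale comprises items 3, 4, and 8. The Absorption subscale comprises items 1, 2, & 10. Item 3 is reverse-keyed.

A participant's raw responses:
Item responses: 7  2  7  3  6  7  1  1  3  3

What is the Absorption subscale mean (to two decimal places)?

Absorption items: 1, 2, 10.
  item 1: 7
  item 2: 2
  item 10: 3
Sum = 7 + 2 + 3 = 12
Mean = 12 / 3 = 4.00

4.00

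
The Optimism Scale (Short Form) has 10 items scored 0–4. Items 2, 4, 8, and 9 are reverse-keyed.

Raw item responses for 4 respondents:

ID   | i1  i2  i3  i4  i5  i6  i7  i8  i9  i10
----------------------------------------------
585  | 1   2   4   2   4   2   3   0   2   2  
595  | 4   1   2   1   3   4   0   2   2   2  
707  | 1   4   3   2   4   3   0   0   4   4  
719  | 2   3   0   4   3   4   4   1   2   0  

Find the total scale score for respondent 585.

26

Respondent 585 raw: 1, 2, 4, 2, 4, 2, 3, 0, 2, 2.
Reverse-coded (on a 0–4 scale, reversed = 4 − raw):
  item 1: 1
  item 2: 4 − 2 = 2
  item 3: 4
  item 4: 4 − 2 = 2
  item 5: 4
  item 6: 2
  item 7: 3
  item 8: 4 − 0 = 4
  item 9: 4 − 2 = 2
  item 10: 2
Sum = 1 + 2 + 4 + 2 + 4 + 2 + 3 + 4 + 2 + 2 = 26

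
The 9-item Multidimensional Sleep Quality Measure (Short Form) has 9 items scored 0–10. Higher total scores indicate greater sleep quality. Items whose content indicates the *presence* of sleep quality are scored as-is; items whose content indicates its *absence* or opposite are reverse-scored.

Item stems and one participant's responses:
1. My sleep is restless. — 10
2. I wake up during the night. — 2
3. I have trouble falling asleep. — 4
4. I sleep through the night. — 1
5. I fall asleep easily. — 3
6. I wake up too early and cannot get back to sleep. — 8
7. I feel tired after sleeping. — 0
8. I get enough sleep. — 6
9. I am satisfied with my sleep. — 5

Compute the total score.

41

Items 1, 2, 3, 6, 7 describe the absence/opposite of sleep quality → reverse-score.
on a 0–10 scale, reversed = 10 − raw.
  item 1: 10 − 10 = 0
  item 2: 10 − 2 = 8
  item 3: 10 − 4 = 6
  item 4: 1
  item 5: 3
  item 6: 10 − 8 = 2
  item 7: 10 − 0 = 10
  item 8: 6
  item 9: 5
Total = 0 + 8 + 6 + 1 + 3 + 2 + 10 + 6 + 5 = 41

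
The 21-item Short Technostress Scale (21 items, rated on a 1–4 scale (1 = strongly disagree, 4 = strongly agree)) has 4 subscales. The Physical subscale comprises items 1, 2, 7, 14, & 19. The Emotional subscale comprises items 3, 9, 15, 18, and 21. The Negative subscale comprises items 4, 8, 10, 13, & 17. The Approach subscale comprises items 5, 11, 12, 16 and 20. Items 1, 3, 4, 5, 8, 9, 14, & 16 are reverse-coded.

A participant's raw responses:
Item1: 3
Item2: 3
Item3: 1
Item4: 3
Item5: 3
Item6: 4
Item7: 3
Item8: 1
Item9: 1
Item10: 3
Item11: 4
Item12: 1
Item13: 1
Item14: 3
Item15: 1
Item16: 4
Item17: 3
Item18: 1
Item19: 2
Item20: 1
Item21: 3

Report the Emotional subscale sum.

13

Emotional items: 3, 9, 15, 18, 21.
Of these, items 3 & 9 are reverse-coded; on a 1–4 scale, reversed = 5 − raw.
  item 3: 5 − 1 = 4
  item 9: 5 − 1 = 4
  item 15: 1
  item 18: 1
  item 21: 3
Sum = 4 + 4 + 1 + 1 + 3 = 13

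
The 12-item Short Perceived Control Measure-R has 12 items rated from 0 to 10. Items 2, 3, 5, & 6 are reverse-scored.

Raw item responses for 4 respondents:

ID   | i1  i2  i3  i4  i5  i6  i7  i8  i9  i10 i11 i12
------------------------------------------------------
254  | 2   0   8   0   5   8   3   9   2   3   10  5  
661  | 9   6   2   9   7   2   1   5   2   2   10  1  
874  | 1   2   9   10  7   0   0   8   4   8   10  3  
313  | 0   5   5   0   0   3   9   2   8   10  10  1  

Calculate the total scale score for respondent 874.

Respondent 874 raw: 1, 2, 9, 10, 7, 0, 0, 8, 4, 8, 10, 3.
Reverse-coded (on a 0–10 scale, reversed = 10 − raw):
  item 1: 1
  item 2: 10 − 2 = 8
  item 3: 10 − 9 = 1
  item 4: 10
  item 5: 10 − 7 = 3
  item 6: 10 − 0 = 10
  item 7: 0
  item 8: 8
  item 9: 4
  item 10: 8
  item 11: 10
  item 12: 3
Sum = 1 + 8 + 1 + 10 + 3 + 10 + 0 + 8 + 4 + 8 + 10 + 3 = 66

66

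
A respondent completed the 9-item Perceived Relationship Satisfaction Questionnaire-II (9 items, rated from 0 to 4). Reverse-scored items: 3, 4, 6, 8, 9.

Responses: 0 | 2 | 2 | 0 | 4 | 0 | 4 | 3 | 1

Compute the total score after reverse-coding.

Reverse-coded items (on a 0–4 scale, reversed = 4 − raw):
  item 3: 4 − 2 = 2
  item 4: 4 − 0 = 4
  item 6: 4 − 0 = 4
  item 8: 4 − 3 = 1
  item 9: 4 − 1 = 3
Scored items: 0, 2, 2, 4, 4, 4, 4, 1, 3
Total = 0 + 2 + 2 + 4 + 4 + 4 + 4 + 1 + 3 = 24

24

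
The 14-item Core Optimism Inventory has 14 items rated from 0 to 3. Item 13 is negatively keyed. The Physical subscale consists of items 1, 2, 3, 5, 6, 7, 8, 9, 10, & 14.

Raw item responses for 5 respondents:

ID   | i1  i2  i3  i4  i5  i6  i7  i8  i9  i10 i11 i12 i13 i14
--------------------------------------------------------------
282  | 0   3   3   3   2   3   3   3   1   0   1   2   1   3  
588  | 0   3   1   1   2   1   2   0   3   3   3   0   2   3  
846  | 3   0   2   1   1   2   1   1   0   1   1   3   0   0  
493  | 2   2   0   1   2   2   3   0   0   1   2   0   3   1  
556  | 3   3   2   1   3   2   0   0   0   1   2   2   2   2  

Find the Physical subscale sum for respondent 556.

16

Respondent 556 raw: 3, 3, 2, 1, 3, 2, 0, 0, 0, 1, 2, 2, 2, 2.
Physical items: 1, 2, 3, 5, 6, 7, 8, 9, 10, 14.
Reverse-coded (on a 0–3 scale, reversed = 3 − raw):
  item 1: 3
  item 2: 3
  item 3: 2
  item 5: 3
  item 6: 2
  item 7: 0
  item 8: 0
  item 9: 0
  item 10: 1
  item 14: 2
Sum = 3 + 3 + 2 + 3 + 2 + 0 + 0 + 0 + 1 + 2 = 16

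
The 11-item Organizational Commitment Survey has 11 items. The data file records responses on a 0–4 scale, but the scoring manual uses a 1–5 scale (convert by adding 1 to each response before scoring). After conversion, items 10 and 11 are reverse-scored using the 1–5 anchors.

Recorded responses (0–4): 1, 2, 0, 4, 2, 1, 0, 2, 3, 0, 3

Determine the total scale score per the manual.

31

Convert to 1–5: 2, 3, 1, 5, 3, 2, 1, 3, 4, 1, 4
Reverse-coded (reversed = (1+5) − raw = 6 − raw):
  item 10: 6 − 1 = 5
  item 11: 6 − 4 = 2
Scored: 2, 3, 1, 5, 3, 2, 1, 3, 4, 5, 2
Total = 31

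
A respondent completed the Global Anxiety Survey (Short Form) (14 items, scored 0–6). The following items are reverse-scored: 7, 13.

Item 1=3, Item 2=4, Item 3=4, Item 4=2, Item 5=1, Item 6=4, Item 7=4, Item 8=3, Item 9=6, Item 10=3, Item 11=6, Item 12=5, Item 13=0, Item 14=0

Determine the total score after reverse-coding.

Raw sum = 45. Reverse-scored items: 7, 13; their raw sum = 4.
Each reversal replaces raw with 6 − raw, changing the total by 6 − 2·raw per item.
Total = 45 + 2·6 − 2·4 = 45 + 12 − 8 = 49

49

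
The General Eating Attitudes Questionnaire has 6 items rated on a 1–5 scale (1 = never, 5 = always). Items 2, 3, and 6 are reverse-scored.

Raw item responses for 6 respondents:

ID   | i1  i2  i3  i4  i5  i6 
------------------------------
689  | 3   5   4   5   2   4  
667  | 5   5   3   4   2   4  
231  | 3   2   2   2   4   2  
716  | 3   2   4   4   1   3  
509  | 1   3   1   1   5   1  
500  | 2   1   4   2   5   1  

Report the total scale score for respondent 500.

Respondent 500 raw: 2, 1, 4, 2, 5, 1.
Reverse-coded (reverse-coded value = 6 − response):
  item 1: 2
  item 2: 6 − 1 = 5
  item 3: 6 − 4 = 2
  item 4: 2
  item 5: 5
  item 6: 6 − 1 = 5
Sum = 2 + 5 + 2 + 2 + 5 + 5 = 21

21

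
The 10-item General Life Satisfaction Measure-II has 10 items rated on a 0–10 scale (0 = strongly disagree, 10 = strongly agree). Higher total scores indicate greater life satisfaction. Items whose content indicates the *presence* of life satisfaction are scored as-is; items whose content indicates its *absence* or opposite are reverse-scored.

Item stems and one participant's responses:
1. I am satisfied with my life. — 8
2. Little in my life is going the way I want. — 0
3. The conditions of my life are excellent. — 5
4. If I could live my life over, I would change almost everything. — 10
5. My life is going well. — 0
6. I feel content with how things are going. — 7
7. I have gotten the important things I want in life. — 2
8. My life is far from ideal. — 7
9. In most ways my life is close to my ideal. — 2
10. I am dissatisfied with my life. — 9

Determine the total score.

Items 2, 4, 8, 10 describe the absence/opposite of life satisfaction → reverse-score.
on a 0–10 scale, reversed = 10 − raw.
  item 1: 8
  item 2: 10 − 0 = 10
  item 3: 5
  item 4: 10 − 10 = 0
  item 5: 0
  item 6: 7
  item 7: 2
  item 8: 10 − 7 = 3
  item 9: 2
  item 10: 10 − 9 = 1
Total = 8 + 10 + 5 + 0 + 0 + 7 + 2 + 3 + 2 + 1 = 38

38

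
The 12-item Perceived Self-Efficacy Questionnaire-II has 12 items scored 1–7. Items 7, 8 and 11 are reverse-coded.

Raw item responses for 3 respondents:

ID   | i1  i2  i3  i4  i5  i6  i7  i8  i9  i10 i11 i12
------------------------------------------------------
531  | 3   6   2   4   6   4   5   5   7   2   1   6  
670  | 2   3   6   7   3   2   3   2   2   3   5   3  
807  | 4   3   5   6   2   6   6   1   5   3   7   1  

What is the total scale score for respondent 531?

53

Respondent 531 raw: 3, 6, 2, 4, 6, 4, 5, 5, 7, 2, 1, 6.
Reverse-coded (reverse-coded value = 8 − response):
  item 1: 3
  item 2: 6
  item 3: 2
  item 4: 4
  item 5: 6
  item 6: 4
  item 7: 8 − 5 = 3
  item 8: 8 − 5 = 3
  item 9: 7
  item 10: 2
  item 11: 8 − 1 = 7
  item 12: 6
Sum = 3 + 6 + 2 + 4 + 6 + 4 + 3 + 3 + 7 + 2 + 7 + 6 = 53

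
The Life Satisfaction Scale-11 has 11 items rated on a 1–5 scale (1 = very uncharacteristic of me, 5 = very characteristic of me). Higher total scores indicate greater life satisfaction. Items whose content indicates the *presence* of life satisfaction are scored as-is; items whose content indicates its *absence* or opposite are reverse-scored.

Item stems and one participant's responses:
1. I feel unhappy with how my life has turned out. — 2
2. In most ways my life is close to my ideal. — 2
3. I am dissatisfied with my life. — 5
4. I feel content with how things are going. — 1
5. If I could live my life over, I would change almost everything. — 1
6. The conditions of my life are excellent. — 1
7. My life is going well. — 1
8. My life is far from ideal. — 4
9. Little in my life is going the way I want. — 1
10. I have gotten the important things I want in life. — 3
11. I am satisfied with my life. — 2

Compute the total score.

Items 1, 3, 5, 8, 9 describe the absence/opposite of life satisfaction → reverse-score.
reverse-coded value = 6 − response.
  item 1: 6 − 2 = 4
  item 2: 2
  item 3: 6 − 5 = 1
  item 4: 1
  item 5: 6 − 1 = 5
  item 6: 1
  item 7: 1
  item 8: 6 − 4 = 2
  item 9: 6 − 1 = 5
  item 10: 3
  item 11: 2
Total = 4 + 2 + 1 + 1 + 5 + 1 + 1 + 2 + 5 + 3 + 2 = 27

27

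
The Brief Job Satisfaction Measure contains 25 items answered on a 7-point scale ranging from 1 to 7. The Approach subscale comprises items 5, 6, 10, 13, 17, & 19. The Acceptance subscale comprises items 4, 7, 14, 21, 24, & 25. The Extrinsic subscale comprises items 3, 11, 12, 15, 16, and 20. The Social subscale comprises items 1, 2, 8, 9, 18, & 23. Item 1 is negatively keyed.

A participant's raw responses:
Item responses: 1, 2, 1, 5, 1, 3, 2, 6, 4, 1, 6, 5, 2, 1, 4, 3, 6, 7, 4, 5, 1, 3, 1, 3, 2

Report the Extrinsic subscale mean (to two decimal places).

Extrinsic items: 3, 11, 12, 15, 16, 20.
  item 3: 1
  item 11: 6
  item 12: 5
  item 15: 4
  item 16: 3
  item 20: 5
Sum = 1 + 6 + 5 + 4 + 3 + 5 = 24
Mean = 24 / 6 = 4.00

4.00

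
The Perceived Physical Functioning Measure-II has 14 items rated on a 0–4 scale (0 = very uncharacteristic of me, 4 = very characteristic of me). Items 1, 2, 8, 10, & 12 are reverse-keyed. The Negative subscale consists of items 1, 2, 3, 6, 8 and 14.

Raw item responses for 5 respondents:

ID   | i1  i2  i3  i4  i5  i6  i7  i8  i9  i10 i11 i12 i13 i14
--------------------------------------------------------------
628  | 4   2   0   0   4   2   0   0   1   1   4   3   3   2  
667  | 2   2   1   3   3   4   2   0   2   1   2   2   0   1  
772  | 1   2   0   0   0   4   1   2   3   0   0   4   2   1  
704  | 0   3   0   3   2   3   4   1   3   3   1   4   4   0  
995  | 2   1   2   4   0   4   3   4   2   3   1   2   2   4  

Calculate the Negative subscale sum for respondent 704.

11

Respondent 704 raw: 0, 3, 0, 3, 2, 3, 4, 1, 3, 3, 1, 4, 4, 0.
Negative items: 1, 2, 3, 6, 8, 14.
Reverse-coded (reversed = (0+4) − raw = 4 − raw):
  item 1: 4 − 0 = 4
  item 2: 4 − 3 = 1
  item 3: 0
  item 6: 3
  item 8: 4 − 1 = 3
  item 14: 0
Sum = 4 + 1 + 0 + 3 + 3 + 0 = 11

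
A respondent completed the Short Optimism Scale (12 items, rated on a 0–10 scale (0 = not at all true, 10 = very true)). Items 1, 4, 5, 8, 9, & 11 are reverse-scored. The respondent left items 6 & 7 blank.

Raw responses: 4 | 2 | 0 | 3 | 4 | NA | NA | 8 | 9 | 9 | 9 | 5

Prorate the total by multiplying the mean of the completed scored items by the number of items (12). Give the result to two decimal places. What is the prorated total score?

46.80

Reverse-coded (reverse-coded value = 10 − response):
  item 1: 10 − 4 = 6
  item 4: 10 − 3 = 7
  item 5: 10 − 4 = 6
  item 8: 10 − 8 = 2
  item 9: 10 − 9 = 1
  item 11: 10 − 9 = 1
Completed scored items (10 of 12): 6, 2, 0, 7, 6, 2, 1, 9, 1, 5; sum = 39.
Person mean = 39 / 10 ≈ 3.9000
Prorated total = (39 / 10) × 12 = 46.80 (to 2 dp)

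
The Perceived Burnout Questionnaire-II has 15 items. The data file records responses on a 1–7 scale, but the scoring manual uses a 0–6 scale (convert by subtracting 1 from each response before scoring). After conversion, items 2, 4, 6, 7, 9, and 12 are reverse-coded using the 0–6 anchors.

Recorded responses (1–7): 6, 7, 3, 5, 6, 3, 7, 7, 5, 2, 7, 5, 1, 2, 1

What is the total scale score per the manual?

Convert to 0–6: 5, 6, 2, 4, 5, 2, 6, 6, 4, 1, 6, 4, 0, 1, 0
Reverse-coded (reverse-coded value = 6 − response):
  item 2: 6 − 6 = 0
  item 4: 6 − 4 = 2
  item 6: 6 − 2 = 4
  item 7: 6 − 6 = 0
  item 9: 6 − 4 = 2
  item 12: 6 − 4 = 2
Scored: 5, 0, 2, 2, 5, 4, 0, 6, 2, 1, 6, 2, 0, 1, 0
Total = 36

36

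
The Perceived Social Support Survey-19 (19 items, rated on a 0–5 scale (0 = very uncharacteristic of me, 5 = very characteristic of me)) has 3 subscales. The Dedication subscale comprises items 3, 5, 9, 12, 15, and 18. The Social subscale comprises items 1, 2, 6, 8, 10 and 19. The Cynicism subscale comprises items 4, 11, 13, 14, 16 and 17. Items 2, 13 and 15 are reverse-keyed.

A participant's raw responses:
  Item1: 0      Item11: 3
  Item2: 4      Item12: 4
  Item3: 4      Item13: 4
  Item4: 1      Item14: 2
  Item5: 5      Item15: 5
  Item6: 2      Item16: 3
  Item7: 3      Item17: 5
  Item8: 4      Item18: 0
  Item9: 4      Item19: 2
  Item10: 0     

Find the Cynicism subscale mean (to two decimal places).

Cynicism items: 4, 11, 13, 14, 16, 17.
Of these, item 13 is reverse-keyed; reverse-coded value = 5 − response.
  item 4: 1
  item 11: 3
  item 13: 5 − 4 = 1
  item 14: 2
  item 16: 3
  item 17: 5
Sum = 1 + 3 + 1 + 2 + 3 + 5 = 15
Mean = 15 / 6 = 2.50

2.50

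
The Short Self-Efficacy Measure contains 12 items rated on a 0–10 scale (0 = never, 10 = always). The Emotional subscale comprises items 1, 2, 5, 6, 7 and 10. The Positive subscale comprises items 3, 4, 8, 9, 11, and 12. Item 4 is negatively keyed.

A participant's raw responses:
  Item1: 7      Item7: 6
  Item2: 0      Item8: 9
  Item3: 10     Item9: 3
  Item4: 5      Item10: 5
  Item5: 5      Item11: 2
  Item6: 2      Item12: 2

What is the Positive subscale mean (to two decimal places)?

Positive items: 3, 4, 8, 9, 11, 12.
Of these, item 4 is negatively keyed; reversed = (0+10) − raw = 10 − raw.
  item 3: 10
  item 4: 10 − 5 = 5
  item 8: 9
  item 9: 3
  item 11: 2
  item 12: 2
Sum = 10 + 5 + 9 + 3 + 2 + 2 = 31
Mean = 31 / 6 = 5.17

5.17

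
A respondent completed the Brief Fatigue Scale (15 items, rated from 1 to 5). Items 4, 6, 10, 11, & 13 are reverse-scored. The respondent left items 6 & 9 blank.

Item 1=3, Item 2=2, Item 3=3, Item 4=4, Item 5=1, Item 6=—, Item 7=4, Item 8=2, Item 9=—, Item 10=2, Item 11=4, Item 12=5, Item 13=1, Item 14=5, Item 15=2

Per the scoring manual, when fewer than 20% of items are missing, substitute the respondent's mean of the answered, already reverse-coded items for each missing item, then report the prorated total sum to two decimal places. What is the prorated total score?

46.15

Reverse-coded (reversed = (1+5) − raw = 6 − raw):
  item 4: 6 − 4 = 2
  item 10: 6 − 2 = 4
  item 11: 6 − 4 = 2
  item 13: 6 − 1 = 5
Completed scored items (13 of 15): 3, 2, 3, 2, 1, 4, 2, 4, 2, 5, 5, 5, 2; sum = 40.
Person mean = 40 / 13 ≈ 3.0769
Prorated total = (40 / 13) × 15 = 46.15 (to 2 dp)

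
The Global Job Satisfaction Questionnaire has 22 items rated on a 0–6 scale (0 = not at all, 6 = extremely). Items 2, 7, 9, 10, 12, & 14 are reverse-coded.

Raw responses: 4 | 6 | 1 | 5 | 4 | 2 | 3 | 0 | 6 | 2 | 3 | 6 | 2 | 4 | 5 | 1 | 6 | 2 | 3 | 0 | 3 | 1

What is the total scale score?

51

Apply reverse scoring (reversed = (0+6) − raw = 6 − raw):
  item 2: 6 − 6 = 0
  item 7: 6 − 3 = 3
  item 9: 6 − 6 = 0
  item 10: 6 − 2 = 4
  item 12: 6 − 6 = 0
  item 14: 6 − 4 = 2
Scored responses: 4, 0, 1, 5, 4, 2, 3, 0, 0, 4, 3, 0, 2, 2, 5, 1, 6, 2, 3, 0, 3, 1
Total = 4 + 0 + 1 + 5 + 4 + 2 + 3 + 0 + 0 + 4 + 3 + 0 + 2 + 2 + 5 + 1 + 6 + 2 + 3 + 0 + 3 + 1 = 51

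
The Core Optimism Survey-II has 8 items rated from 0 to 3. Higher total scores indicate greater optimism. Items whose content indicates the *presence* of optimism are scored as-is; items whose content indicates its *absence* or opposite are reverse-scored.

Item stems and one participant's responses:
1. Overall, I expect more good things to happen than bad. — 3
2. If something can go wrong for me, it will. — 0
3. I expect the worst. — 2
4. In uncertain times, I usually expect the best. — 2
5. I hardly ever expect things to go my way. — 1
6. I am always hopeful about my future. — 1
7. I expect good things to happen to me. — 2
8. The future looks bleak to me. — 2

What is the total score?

Items 2, 3, 5, 8 describe the absence/opposite of optimism → reverse-score.
reverse-coded value = 3 − response.
  item 1: 3
  item 2: 3 − 0 = 3
  item 3: 3 − 2 = 1
  item 4: 2
  item 5: 3 − 1 = 2
  item 6: 1
  item 7: 2
  item 8: 3 − 2 = 1
Total = 3 + 3 + 1 + 2 + 2 + 1 + 2 + 1 = 15

15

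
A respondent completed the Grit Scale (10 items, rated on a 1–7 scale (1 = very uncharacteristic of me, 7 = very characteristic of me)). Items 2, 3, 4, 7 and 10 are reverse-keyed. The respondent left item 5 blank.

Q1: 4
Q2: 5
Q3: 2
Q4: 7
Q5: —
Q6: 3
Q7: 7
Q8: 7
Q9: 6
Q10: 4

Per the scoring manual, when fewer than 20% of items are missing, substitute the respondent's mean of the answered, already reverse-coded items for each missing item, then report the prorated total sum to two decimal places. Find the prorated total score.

Reverse-coded (reversed = (1+7) − raw = 8 − raw):
  item 2: 8 − 5 = 3
  item 3: 8 − 2 = 6
  item 4: 8 − 7 = 1
  item 7: 8 − 7 = 1
  item 10: 8 − 4 = 4
Completed scored items (9 of 10): 4, 3, 6, 1, 3, 1, 7, 6, 4; sum = 35.
Person mean = 35 / 9 ≈ 3.8889
Prorated total = (35 / 9) × 10 = 38.89 (to 2 dp)

38.89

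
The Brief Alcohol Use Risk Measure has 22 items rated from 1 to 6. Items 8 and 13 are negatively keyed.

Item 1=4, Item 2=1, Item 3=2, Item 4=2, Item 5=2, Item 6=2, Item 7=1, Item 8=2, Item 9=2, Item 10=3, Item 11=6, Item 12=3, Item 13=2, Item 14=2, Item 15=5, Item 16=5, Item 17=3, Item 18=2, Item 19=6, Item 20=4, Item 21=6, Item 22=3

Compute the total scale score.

Reversing items 8 and 13 with 7 − raw:
Total = 4 + 1 + 2 + 2 + 2 + 2 + 1 + (7−2) + 2 + 3 + 6 + 3 + (7−2) + 2 + 5 + 5 + 3 + 2 + 6 + 4 + 6 + 3
      = 4 + 1 + 2 + 2 + 2 + 2 + 1 + 5 + 2 + 3 + 6 + 3 + 5 + 2 + 5 + 5 + 3 + 2 + 6 + 4 + 6 + 3 = 74

74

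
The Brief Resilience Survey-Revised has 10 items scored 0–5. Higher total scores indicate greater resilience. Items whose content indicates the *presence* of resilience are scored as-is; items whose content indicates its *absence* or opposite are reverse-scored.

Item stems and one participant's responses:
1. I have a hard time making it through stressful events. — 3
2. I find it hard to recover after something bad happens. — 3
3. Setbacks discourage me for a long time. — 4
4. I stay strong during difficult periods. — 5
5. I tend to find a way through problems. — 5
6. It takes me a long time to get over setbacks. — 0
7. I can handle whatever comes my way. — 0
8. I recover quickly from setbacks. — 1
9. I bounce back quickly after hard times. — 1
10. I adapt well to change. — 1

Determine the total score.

23

Items 1, 2, 3, 6 describe the absence/opposite of resilience → reverse-score.
reversed = (0+5) − raw = 5 − raw.
  item 1: 5 − 3 = 2
  item 2: 5 − 3 = 2
  item 3: 5 − 4 = 1
  item 4: 5
  item 5: 5
  item 6: 5 − 0 = 5
  item 7: 0
  item 8: 1
  item 9: 1
  item 10: 1
Total = 2 + 2 + 1 + 5 + 5 + 5 + 0 + 1 + 1 + 1 = 23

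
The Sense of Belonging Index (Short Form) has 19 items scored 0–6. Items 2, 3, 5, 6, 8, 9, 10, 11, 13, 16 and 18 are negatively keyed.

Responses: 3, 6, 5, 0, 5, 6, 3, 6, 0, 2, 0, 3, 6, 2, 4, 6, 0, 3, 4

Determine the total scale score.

Negatively keyed items use 6 − raw:
  item 2: 6 − 6 = 0
  item 3: 6 − 5 = 1
  item 5: 6 − 5 = 1
  item 6: 6 − 6 = 0
  item 8: 6 − 6 = 0
  item 9: 6 − 0 = 6
  item 10: 6 − 2 = 4
  item 11: 6 − 0 = 6
  item 13: 6 − 6 = 0
  item 16: 6 − 6 = 0
  item 18: 6 − 3 = 3
After reverse-coding: 3, 0, 1, 0, 1, 0, 3, 0, 6, 4, 6, 3, 0, 2, 4, 0, 0, 3, 4
Total = 3 + 0 + 1 + 0 + 1 + 0 + 3 + 0 + 6 + 4 + 6 + 3 + 0 + 2 + 4 + 0 + 0 + 3 + 4 = 40

40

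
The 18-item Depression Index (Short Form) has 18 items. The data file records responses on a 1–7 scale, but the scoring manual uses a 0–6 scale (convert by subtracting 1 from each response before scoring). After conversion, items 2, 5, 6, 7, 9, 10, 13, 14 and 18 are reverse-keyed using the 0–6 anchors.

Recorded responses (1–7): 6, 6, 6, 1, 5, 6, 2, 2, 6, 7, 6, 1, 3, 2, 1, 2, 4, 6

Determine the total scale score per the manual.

Convert to 0–6: 5, 5, 5, 0, 4, 5, 1, 1, 5, 6, 5, 0, 2, 1, 0, 1, 3, 5
Reverse-coded (reverse-coded value = 6 − response):
  item 2: 6 − 5 = 1
  item 5: 6 − 4 = 2
  item 6: 6 − 5 = 1
  item 7: 6 − 1 = 5
  item 9: 6 − 5 = 1
  item 10: 6 − 6 = 0
  item 13: 6 − 2 = 4
  item 14: 6 − 1 = 5
  item 18: 6 − 5 = 1
Scored: 5, 1, 5, 0, 2, 1, 5, 1, 1, 0, 5, 0, 4, 5, 0, 1, 3, 1
Total = 40

40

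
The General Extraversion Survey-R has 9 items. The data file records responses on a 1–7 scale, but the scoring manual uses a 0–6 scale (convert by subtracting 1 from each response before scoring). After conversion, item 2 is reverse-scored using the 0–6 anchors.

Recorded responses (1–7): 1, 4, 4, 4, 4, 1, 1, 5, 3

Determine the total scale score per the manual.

18

Convert to 0–6: 0, 3, 3, 3, 3, 0, 0, 4, 2
Reverse-coded (reversed = (0+6) − raw = 6 − raw):
  item 2: 6 − 3 = 3
Scored: 0, 3, 3, 3, 3, 0, 0, 4, 2
Total = 18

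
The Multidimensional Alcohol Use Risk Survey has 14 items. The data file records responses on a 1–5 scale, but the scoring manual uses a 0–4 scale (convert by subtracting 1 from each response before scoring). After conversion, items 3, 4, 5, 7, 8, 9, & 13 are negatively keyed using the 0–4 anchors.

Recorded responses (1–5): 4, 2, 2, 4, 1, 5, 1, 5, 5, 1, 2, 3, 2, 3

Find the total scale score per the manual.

Convert to 0–4: 3, 1, 1, 3, 0, 4, 0, 4, 4, 0, 1, 2, 1, 2
Reverse-coded (reverse-coded value = 4 − response):
  item 3: 4 − 1 = 3
  item 4: 4 − 3 = 1
  item 5: 4 − 0 = 4
  item 7: 4 − 0 = 4
  item 8: 4 − 4 = 0
  item 9: 4 − 4 = 0
  item 13: 4 − 1 = 3
Scored: 3, 1, 3, 1, 4, 4, 4, 0, 0, 0, 1, 2, 3, 2
Total = 28

28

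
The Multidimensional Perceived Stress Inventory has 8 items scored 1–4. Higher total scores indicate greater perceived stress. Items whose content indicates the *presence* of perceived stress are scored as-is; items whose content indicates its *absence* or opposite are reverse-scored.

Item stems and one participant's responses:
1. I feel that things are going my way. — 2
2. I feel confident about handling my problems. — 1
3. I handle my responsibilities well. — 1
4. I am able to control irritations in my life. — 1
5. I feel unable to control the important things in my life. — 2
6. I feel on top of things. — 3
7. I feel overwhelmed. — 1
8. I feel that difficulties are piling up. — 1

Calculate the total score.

Items 1, 2, 3, 4, 6 describe the absence/opposite of perceived stress → reverse-score.
on a 1–4 scale, reversed = 5 − raw.
  item 1: 5 − 2 = 3
  item 2: 5 − 1 = 4
  item 3: 5 − 1 = 4
  item 4: 5 − 1 = 4
  item 5: 2
  item 6: 5 − 3 = 2
  item 7: 1
  item 8: 1
Total = 3 + 4 + 4 + 4 + 2 + 2 + 1 + 1 = 21

21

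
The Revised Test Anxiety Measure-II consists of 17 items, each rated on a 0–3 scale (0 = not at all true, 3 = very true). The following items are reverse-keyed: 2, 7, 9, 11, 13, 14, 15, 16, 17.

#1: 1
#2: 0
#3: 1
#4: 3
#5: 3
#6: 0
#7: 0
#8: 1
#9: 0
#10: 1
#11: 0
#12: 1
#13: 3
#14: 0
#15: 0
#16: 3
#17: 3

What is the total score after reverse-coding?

29

Reversing items 2, 7, 9, 11, 13, 14, 15, 16 and 17 with 3 − raw:
Total = 1 + (3−0) + 1 + 3 + 3 + 0 + (3−0) + 1 + (3−0) + 1 + (3−0) + 1 + (3−3) + (3−0) + (3−0) + (3−3) + (3−3)
      = 1 + 3 + 1 + 3 + 3 + 0 + 3 + 1 + 3 + 1 + 3 + 1 + 0 + 3 + 3 + 0 + 0 = 29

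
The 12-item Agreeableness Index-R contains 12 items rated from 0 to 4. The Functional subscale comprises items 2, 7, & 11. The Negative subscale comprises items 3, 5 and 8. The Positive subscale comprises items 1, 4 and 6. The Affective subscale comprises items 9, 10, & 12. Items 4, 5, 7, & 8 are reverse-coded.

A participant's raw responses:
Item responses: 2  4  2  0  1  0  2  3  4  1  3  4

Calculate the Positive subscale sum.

6

Positive items: 1, 4, 6.
Of these, item 4 is reverse-coded; reverse-coded value = 4 − response.
  item 1: 2
  item 4: 4 − 0 = 4
  item 6: 0
Sum = 2 + 4 + 0 = 6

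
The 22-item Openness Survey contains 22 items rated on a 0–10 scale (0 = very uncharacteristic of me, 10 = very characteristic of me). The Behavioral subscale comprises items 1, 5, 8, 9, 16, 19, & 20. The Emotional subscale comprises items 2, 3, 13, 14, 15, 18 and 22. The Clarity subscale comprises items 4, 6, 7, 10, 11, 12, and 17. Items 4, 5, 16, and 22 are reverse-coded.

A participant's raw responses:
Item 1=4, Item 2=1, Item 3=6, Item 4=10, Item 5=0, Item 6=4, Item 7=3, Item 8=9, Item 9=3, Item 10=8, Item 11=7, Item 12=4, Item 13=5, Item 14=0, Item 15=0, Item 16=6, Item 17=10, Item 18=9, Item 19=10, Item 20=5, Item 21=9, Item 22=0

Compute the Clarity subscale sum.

36

Clarity items: 4, 6, 7, 10, 11, 12, 17.
Of these, item 4 is reverse-coded; reversed = (0+10) − raw = 10 − raw.
  item 4: 10 − 10 = 0
  item 6: 4
  item 7: 3
  item 10: 8
  item 11: 7
  item 12: 4
  item 17: 10
Sum = 0 + 4 + 3 + 8 + 7 + 4 + 10 = 36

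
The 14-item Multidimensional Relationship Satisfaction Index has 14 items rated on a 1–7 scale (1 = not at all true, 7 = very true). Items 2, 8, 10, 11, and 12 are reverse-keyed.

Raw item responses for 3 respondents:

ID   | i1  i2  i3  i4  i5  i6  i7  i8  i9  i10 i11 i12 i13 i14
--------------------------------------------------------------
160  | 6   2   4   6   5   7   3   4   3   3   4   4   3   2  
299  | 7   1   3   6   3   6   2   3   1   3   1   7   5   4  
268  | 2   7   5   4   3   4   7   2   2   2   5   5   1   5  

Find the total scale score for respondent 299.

Respondent 299 raw: 7, 1, 3, 6, 3, 6, 2, 3, 1, 3, 1, 7, 5, 4.
Reverse-coded (reversed = (1+7) − raw = 8 − raw):
  item 1: 7
  item 2: 8 − 1 = 7
  item 3: 3
  item 4: 6
  item 5: 3
  item 6: 6
  item 7: 2
  item 8: 8 − 3 = 5
  item 9: 1
  item 10: 8 − 3 = 5
  item 11: 8 − 1 = 7
  item 12: 8 − 7 = 1
  item 13: 5
  item 14: 4
Sum = 7 + 7 + 3 + 6 + 3 + 6 + 2 + 5 + 1 + 5 + 7 + 1 + 5 + 4 = 62

62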